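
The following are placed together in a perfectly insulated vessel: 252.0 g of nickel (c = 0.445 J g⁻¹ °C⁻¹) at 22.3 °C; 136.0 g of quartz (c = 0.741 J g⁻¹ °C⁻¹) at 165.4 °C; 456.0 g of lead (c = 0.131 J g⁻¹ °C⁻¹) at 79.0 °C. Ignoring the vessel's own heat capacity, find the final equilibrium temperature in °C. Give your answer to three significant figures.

Σ mᵢcᵢ(T − Tᵢ) = 0  ⇒  T = Σ mᵢcᵢTᵢ / Σ mᵢcᵢ
Σ mᵢcᵢ = 252.0×0.445 + 136.0×0.741 + 456.0×0.131 = 272.652
Σ mᵢcᵢTᵢ = 112.14×22.3 + 100.776×165.4 + 59.736×79.0 = 23888
T = 23888 / 272.652 = 87.61 °C

T_f = 87.6 °C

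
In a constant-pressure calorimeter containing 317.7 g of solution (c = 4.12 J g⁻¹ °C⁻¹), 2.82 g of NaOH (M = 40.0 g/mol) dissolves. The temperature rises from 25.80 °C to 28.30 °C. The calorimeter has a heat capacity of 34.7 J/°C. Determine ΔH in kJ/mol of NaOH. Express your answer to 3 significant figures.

|ΔT| = |28.30 − 25.80| = 2.50 °C
|q_surr| = (317.7 × 4.12 + 34.7) × 2.50 = 1343.624 × 2.50 = 3359 J
n(NaOH) = 2.82 / 40.0 = 0.07050 mol
Temperature rose, so q_rxn = −|q_surr| = -3.359 kJ
ΔH = q_rxn / n = -47.645 kJ/mol

ΔH = -47.6 kJ/mol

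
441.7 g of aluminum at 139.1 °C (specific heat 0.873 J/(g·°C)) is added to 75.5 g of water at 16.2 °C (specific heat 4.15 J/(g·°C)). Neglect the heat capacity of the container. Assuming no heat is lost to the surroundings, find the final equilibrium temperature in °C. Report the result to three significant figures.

T_f = 84.0 °C

Heat lost by aluminum = heat gained by water.
(441.7)(0.873)(139.1 − T) = (75.5)(4.15)(T − 16.2)
385.6041 (139.1 − T) = 313.325 (T − 16.2)
53638 − 385.6041 T = 313.325 T − 5075.9
58713.9 = 698.9291 T
T = 84.01 °C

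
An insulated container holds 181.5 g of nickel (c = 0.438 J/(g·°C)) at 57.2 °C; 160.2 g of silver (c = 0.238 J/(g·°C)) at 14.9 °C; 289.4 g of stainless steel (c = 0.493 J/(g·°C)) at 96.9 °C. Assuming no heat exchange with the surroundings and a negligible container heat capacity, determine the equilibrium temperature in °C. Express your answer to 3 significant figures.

Σ mᵢcᵢ(T − Tᵢ) = 0  ⇒  T = Σ mᵢcᵢTᵢ / Σ mᵢcᵢ
Σ mᵢcᵢ = 181.5×0.438 + 160.2×0.238 + 289.4×0.493 = 260.2988
Σ mᵢcᵢTᵢ = 79.497×57.2 + 38.1276×14.9 + 142.6742×96.9 = 18940
T = 18940 / 260.2988 = 72.76 °C

T_f = 72.8 °C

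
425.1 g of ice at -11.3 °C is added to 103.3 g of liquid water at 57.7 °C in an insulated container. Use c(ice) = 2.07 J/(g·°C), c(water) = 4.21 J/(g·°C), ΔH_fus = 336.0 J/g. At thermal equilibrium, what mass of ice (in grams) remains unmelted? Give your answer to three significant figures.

Heat to warm all ice to 0 °C: 425.1×2.07×11.3 = 9943.5 J
Heat released by water cooling to 0 °C: 103.3×4.21×57.7 = 25093 J
25093 J < 9943.5 + 425.1×336.0 = 152777.1 J, so not all ice melts; final T = 0 °C.
Heat left for melting: 25093 − 9943.5 = 15149.5 J
Mass melted = 15149.5 / 336.0 = 45.09 g
Ice remaining = 425.1 − 45.09 = 380.01 g

m_ice remaining = 380 g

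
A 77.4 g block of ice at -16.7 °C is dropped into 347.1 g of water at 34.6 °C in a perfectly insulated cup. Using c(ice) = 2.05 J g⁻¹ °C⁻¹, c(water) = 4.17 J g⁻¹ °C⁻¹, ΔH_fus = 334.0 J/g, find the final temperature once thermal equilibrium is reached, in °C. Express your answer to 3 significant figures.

Heat to bring ice to 0 °C and melt it: q₁ = 77.4×2.05×16.7 + 77.4×334.0 = 28501 J
Heat the water can supply cooling to 0 °C: 347.1×4.17×34.6 = 50080.3 J > q₁, so all ice melts.
Energy balance: 347.1×4.17×(34.6 − T) = 28501 + 77.4×4.17×(T − 0)
1447.407(34.6 − T) = 28501 + 322.758 T
50080.3 − 28501 = 1770.165 T
T = 21579.3 / 1770.165 = 12.19 °C

T_f = 12.2 °C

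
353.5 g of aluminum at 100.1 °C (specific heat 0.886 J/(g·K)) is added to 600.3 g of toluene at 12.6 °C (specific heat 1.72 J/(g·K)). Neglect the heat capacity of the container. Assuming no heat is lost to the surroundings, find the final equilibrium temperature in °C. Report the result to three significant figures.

Heat lost by aluminum = heat gained by toluene.
(353.5)(0.886)(100.1 − T) = (600.3)(1.72)(T − 12.6)
313.201 (100.1 − T) = 1032.516 (T − 12.6)
31351 − 313.201 T = 1032.516 T − 13010
44361 = 1345.717 T
T = 32.96 °C

T_f = 33.0 °C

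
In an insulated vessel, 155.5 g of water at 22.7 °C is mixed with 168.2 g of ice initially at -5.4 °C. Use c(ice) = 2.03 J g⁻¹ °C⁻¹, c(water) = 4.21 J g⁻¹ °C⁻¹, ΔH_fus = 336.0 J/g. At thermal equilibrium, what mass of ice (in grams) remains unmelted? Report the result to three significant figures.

m_ice remaining = 129 g

Heat to warm all ice to 0 °C: 168.2×2.03×5.4 = 1843.8 J
Heat released by water cooling to 0 °C: 155.5×4.21×22.7 = 14861 J
14861 J < 1843.8 + 168.2×336.0 = 58359.0 J, so not all ice melts; final T = 0 °C.
Heat left for melting: 14861 − 1843.8 = 13017.2 J
Mass melted = 13017.2 / 336.0 = 38.74 g
Ice remaining = 168.2 − 38.74 = 129.46 g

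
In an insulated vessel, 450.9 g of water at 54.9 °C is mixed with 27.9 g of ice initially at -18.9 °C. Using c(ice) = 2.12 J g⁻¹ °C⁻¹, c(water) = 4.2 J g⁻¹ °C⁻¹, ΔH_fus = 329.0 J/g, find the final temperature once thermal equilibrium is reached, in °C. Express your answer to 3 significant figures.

T_f = 46.6 °C

Heat to bring ice to 0 °C and melt it: q₁ = 27.9×2.12×18.9 + 27.9×329.0 = 10297 J
Heat the water can supply cooling to 0 °C: 450.9×4.2×54.9 = 103969 J > q₁, so all ice melts.
Energy balance: 450.9×4.2×(54.9 − T) = 10297 + 27.9×4.2×(T − 0)
1893.78(54.9 − T) = 10297 + 117.18 T
103969 − 10297 = 2010.96 T
T = 93672 / 2010.96 = 46.58 °C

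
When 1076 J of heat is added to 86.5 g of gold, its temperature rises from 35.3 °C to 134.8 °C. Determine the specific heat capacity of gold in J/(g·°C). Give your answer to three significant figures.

c = q / (m ΔT) = 1076 / (86.5 × 99.5)
c = 1076 / 8606.75 = 0.125 J/(g·°C)

c = 0.125 J/(g·°C)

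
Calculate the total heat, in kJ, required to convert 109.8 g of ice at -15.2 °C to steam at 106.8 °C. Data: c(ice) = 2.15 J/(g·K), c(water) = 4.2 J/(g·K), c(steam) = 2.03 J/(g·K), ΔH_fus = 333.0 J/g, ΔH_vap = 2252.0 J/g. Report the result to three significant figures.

q = 335 kJ

q1 (heat ice -15.2→0.0 °C): 109.8 × 2.15 × 15.2 = 3588 J
q2 (melt at 0 °C): 109.8 × 333.0 = 36563 J
q3 (heat water 0.0→100.0 °C): 109.8 × 4.2 × 100.0 = 46116 J
q4 (vaporize at 100 °C): 109.8 × 2252.0 = 247270 J
q5 (heat steam 100.0→106.8 °C): 109.8 × 2.03 × 6.8 = 1516 J
Total: 3588 + 36563 + 46116 + 247270 + 1516 = 335053 J = 335 kJ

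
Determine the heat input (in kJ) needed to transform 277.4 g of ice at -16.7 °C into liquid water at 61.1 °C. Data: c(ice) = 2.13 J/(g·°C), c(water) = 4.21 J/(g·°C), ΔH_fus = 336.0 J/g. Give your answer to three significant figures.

q = 174 kJ

q1 (heat ice -16.7→0.0 °C): 277.4 × 2.13 × 16.7 = 9867 J
q2 (melt at 0 °C): 277.4 × 336.0 = 93206 J
q3 (heat water 0.0→61.1 °C): 277.4 × 4.21 × 61.1 = 71356 J
Total: 9867 + 93206 + 71356 = 174429 J = 174 kJ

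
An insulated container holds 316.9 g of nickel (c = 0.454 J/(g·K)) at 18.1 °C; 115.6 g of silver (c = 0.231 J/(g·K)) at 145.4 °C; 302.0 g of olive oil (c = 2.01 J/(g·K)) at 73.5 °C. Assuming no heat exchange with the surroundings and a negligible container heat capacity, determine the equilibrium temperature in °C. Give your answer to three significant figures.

T_f = 65.7 °C

Σ mᵢcᵢ(T − Tᵢ) = 0  ⇒  T = Σ mᵢcᵢTᵢ / Σ mᵢcᵢ
Σ mᵢcᵢ = 316.9×0.454 + 115.6×0.231 + 302.0×2.01 = 777.5962
Σ mᵢcᵢTᵢ = 143.8726×18.1 + 26.7036×145.4 + 607.02×73.5 = 51103
T = 51103 / 777.5962 = 65.72 °C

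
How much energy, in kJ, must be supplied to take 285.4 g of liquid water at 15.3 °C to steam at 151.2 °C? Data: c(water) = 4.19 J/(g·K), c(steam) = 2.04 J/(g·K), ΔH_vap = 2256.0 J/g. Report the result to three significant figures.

q = 775 kJ

q1 (heat water 15.3→100.0 °C): 285.4 × 4.19 × 84.7 = 101286 J
q2 (vaporize at 100 °C): 285.4 × 2256.0 = 643862 J
q3 (heat steam 100.0→151.2 °C): 285.4 × 2.04 × 51.2 = 29809 J
Total: 101286 + 643862 + 29809 = 774957 J = 775 kJ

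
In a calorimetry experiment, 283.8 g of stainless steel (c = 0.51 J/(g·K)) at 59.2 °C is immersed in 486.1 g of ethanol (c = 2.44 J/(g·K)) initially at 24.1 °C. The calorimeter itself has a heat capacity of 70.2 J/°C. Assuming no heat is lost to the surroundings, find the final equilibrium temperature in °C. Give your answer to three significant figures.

Heat lost by stainless steel = heat gained by ethanol + calorimeter.
(283.8)(0.51)(59.2 − T) = [(486.1)(2.44) + 70.2](T − 24.1)
144.738 (59.2 − T) = 1256.284 (T − 24.1)
8568.5 − 144.738 T = 1256.284 T − 30276
38844.5 = 1401.022 T
T = 27.73 °C

T_f = 27.7 °C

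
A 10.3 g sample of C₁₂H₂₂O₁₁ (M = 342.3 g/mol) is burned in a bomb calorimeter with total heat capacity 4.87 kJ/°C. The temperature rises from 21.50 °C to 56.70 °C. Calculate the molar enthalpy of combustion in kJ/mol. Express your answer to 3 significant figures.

ΔT = 56.70 − 21.50 = 35.20 °C
q_cal = C_cal × ΔT = 4.87 × 35.20 = 171.424 kJ
n = 10.3 / 342.3 = 0.03009 mol
q_rxn = −q_cal = -171.424 kJ
ΔH = -171.424 / 0.03009 = -5697 kJ/mol

ΔH = -5700 kJ/mol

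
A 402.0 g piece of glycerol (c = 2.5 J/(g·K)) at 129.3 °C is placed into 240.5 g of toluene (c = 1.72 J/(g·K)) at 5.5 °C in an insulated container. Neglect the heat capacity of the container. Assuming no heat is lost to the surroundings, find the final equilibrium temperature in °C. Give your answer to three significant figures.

T_f = 93.2 °C

Heat lost by glycerol = heat gained by toluene.
(402.0)(2.5)(129.3 − T) = (240.5)(1.72)(T − 5.5)
1005 (129.3 − T) = 413.66 (T − 5.5)
129950 − 1005 T = 413.66 T − 2275.1
132225.1 = 1418.66 T
T = 93.20 °C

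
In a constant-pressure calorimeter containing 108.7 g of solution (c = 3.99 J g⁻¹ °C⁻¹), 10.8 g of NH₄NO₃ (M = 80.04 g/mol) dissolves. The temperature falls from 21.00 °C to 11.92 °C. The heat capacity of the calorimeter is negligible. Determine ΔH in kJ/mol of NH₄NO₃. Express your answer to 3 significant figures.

ΔH = 29.2 kJ/mol

|ΔT| = |11.92 − 21.00| = 9.08 °C
|q_surr| = (108.7 × 3.99) × 9.08 = 433.713 × 9.08 = 3938 J
n(NH₄NO₃) = 10.8 / 80.04 = 0.1349 mol
Temperature fell, so q_rxn = +|q_surr| = 3.938 kJ
ΔH = q_rxn / n = 29.19 kJ/mol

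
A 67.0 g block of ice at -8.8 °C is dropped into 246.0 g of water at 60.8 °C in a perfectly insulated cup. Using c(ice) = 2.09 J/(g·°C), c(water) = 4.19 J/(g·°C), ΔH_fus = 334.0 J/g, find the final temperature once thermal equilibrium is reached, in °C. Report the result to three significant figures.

T_f = 29.8 °C

Heat to bring ice to 0 °C and melt it: q₁ = 67.0×2.09×8.8 + 67.0×334.0 = 23610 J
Heat the water can supply cooling to 0 °C: 246.0×4.19×60.8 = 62669.0 J > q₁, so all ice melts.
Energy balance: 246.0×4.19×(60.8 − T) = 23610 + 67.0×4.19×(T − 0)
1030.74(60.8 − T) = 23610 + 280.73 T
62669.0 − 23610 = 1311.47 T
T = 39059.0 / 1311.47 = 29.78 °C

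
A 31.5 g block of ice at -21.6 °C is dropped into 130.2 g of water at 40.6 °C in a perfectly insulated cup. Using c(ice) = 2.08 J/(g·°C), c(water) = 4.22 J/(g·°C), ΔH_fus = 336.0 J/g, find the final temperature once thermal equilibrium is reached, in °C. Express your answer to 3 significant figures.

T_f = 15.1 °C

Heat to bring ice to 0 °C and melt it: q₁ = 31.5×2.08×21.6 + 31.5×336.0 = 11999 J
Heat the water can supply cooling to 0 °C: 130.2×4.22×40.6 = 22307.4 J > q₁, so all ice melts.
Energy balance: 130.2×4.22×(40.6 − T) = 11999 + 31.5×4.22×(T − 0)
549.444(40.6 − T) = 11999 + 132.93 T
22307.4 − 11999 = 682.374 T
T = 10308.4 / 682.374 = 15.11 °C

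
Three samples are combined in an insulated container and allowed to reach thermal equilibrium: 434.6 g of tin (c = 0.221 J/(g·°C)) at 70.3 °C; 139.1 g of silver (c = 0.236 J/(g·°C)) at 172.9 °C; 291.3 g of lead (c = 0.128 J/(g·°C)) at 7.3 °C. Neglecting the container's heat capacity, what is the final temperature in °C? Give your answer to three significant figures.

T_f = 76.4 °C

Σ mᵢcᵢ(T − Tᵢ) = 0  ⇒  T = Σ mᵢcᵢTᵢ / Σ mᵢcᵢ
Σ mᵢcᵢ = 434.6×0.221 + 139.1×0.236 + 291.3×0.128 = 166.1606
Σ mᵢcᵢTᵢ = 96.0466×70.3 + 32.8276×172.9 + 37.2864×7.3 = 12700
T = 12700 / 166.1606 = 76.43 °C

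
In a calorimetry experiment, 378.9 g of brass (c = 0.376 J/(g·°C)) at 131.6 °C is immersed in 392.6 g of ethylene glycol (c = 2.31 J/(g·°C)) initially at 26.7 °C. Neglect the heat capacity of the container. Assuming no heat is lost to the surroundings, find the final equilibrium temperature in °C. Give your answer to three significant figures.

Heat lost by brass = heat gained by ethylene glycol.
(378.9)(0.376)(131.6 − T) = (392.6)(2.31)(T − 26.7)
142.4664 (131.6 − T) = 906.906 (T − 26.7)
18749 − 142.4664 T = 906.906 T − 24214
42963 = 1049.3724 T
T = 40.94 °C

T_f = 40.9 °C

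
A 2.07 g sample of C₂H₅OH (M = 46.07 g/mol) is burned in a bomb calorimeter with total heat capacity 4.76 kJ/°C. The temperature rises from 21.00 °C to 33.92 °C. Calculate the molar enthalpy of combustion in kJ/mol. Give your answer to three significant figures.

ΔH = -1370 kJ/mol

ΔT = 33.92 − 21.00 = 12.92 °C
q_cal = C_cal × ΔT = 4.76 × 12.92 = 61.4992 kJ
n = 2.07 / 46.07 = 0.04493 mol
q_rxn = −q_cal = -61.4992 kJ
ΔH = -61.4992 / 0.04493 = -1369 kJ/mol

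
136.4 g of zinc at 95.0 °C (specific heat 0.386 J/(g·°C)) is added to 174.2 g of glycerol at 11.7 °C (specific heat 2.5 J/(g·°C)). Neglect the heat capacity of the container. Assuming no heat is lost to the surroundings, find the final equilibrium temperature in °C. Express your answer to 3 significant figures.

Heat lost by zinc = heat gained by glycerol.
(136.4)(0.386)(95.0 − T) = (174.2)(2.5)(T − 11.7)
52.6504 (95.0 − T) = 435.5 (T − 11.7)
5001.8 − 52.6504 T = 435.5 T − 5095.4
10097.2 = 488.1504 T
T = 20.68 °C

T_f = 20.7 °C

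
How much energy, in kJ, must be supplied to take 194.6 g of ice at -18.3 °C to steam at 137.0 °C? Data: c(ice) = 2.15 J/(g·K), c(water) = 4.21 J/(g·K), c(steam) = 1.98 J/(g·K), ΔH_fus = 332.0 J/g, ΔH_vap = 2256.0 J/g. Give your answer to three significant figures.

q1 (heat ice -18.3→0.0 °C): 194.6 × 2.15 × 18.3 = 7657 J
q2 (melt at 0 °C): 194.6 × 332.0 = 64607 J
q3 (heat water 0.0→100.0 °C): 194.6 × 4.21 × 100.0 = 81927 J
q4 (vaporize at 100 °C): 194.6 × 2256.0 = 439018 J
q5 (heat steam 100.0→137.0 °C): 194.6 × 1.98 × 37.0 = 14256 J
Total: 7657 + 64607 + 81927 + 439018 + 14256 = 607465 J = 607 kJ

q = 607 kJ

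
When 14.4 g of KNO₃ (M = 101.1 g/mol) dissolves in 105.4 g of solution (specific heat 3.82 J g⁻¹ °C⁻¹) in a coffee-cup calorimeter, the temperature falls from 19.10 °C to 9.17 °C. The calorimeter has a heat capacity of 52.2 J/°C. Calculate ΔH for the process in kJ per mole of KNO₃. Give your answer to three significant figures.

ΔH = 31.7 kJ/mol

|ΔT| = |9.17 − 19.10| = 9.93 °C
|q_surr| = (105.4 × 3.82 + 52.2) × 9.93 = 454.828 × 9.93 = 4516 J
n(KNO₃) = 14.4 / 101.1 = 0.1424 mol
Temperature fell, so q_rxn = +|q_surr| = 4.516 kJ
ΔH = q_rxn / n = 31.71 kJ/mol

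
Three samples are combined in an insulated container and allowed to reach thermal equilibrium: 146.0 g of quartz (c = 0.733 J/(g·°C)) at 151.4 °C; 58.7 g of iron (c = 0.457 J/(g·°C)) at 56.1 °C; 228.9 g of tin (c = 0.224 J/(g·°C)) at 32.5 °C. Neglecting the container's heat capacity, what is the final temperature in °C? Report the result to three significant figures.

T_f = 105 °C

Σ mᵢcᵢ(T − Tᵢ) = 0  ⇒  T = Σ mᵢcᵢTᵢ / Σ mᵢcᵢ
Σ mᵢcᵢ = 146.0×0.733 + 58.7×0.457 + 228.9×0.224 = 185.1175
Σ mᵢcᵢTᵢ = 107.018×151.4 + 26.8259×56.1 + 51.2736×32.5 = 19374
T = 19374 / 185.1175 = 104.7 °C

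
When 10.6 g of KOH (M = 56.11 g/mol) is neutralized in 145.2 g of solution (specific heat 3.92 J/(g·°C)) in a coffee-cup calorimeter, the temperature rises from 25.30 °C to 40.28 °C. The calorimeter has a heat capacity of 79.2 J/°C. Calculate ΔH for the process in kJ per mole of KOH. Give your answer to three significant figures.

ΔH = -51.4 kJ/mol

|ΔT| = |40.28 − 25.30| = 14.98 °C
|q_surr| = (145.2 × 3.92 + 79.2) × 14.98 = 648.384 × 14.98 = 9713 J
n(KOH) = 10.6 / 56.11 = 0.1889 mol
Temperature rose, so q_rxn = −|q_surr| = -9.713 kJ
ΔH = q_rxn / n = -51.42 kJ/mol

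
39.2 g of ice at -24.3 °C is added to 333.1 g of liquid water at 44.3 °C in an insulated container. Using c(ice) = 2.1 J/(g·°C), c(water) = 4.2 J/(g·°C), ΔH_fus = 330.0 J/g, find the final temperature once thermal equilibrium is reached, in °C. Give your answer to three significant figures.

T_f = 30.1 °C

Heat to bring ice to 0 °C and melt it: q₁ = 39.2×2.1×24.3 + 39.2×330.0 = 14936 J
Heat the water can supply cooling to 0 °C: 333.1×4.2×44.3 = 61976.6 J > q₁, so all ice melts.
Energy balance: 333.1×4.2×(44.3 − T) = 14936 + 39.2×4.2×(T − 0)
1399.02(44.3 − T) = 14936 + 164.64 T
61976.6 − 14936 = 1563.66 T
T = 47040.6 / 1563.66 = 30.08 °C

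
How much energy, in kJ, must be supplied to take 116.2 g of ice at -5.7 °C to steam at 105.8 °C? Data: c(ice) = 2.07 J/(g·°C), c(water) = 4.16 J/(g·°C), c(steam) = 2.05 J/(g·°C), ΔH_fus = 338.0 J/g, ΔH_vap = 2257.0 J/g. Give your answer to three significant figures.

q = 353 kJ

q1 (heat ice -5.7→0.0 °C): 116.2 × 2.07 × 5.7 = 1371 J
q2 (melt at 0 °C): 116.2 × 338.0 = 39276 J
q3 (heat water 0.0→100.0 °C): 116.2 × 4.16 × 100.0 = 48339 J
q4 (vaporize at 100 °C): 116.2 × 2257.0 = 262263 J
q5 (heat steam 100.0→105.8 °C): 116.2 × 2.05 × 5.8 = 1382 J
Total: 1371 + 39276 + 48339 + 262263 + 1382 = 352631 J = 353 kJ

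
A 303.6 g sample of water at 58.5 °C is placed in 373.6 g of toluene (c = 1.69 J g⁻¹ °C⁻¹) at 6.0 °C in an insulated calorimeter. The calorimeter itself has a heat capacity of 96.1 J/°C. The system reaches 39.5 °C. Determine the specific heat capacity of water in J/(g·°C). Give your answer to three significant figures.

q_gained = (373.6 × 1.69 + 96.1) × (39.5 − 6.0) = 24370 J
q_lost = 303.6 × c × (58.5 − 39.5) = 5768.4 c
Set equal: c = 24370 / 5768.4 = 4.22 J/(g·°C)

c = 4.22 J/(g·°C)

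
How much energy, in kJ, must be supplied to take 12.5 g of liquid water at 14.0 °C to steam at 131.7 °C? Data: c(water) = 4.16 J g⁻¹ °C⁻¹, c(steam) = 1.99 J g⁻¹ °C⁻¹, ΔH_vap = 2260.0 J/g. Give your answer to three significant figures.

q = 33.5 kJ

q1 (heat water 14.0→100.0 °C): 12.5 × 4.16 × 86.0 = 4472 J
q2 (vaporize at 100 °C): 12.5 × 2260.0 = 28250 J
q3 (heat steam 100.0→131.7 °C): 12.5 × 1.99 × 31.7 = 789 J
Total: 4472 + 28250 + 789 = 33511 J = 33.5 kJ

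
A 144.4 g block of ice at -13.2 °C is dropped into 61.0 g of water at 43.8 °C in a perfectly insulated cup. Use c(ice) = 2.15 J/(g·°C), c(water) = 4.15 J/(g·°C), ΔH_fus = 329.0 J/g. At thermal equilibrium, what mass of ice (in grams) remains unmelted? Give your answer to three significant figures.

Heat to warm all ice to 0 °C: 144.4×2.15×13.2 = 4098.1 J
Heat released by water cooling to 0 °C: 61.0×4.15×43.8 = 11088 J
11088 J < 4098.1 + 144.4×329.0 = 51605.7 J, so not all ice melts; final T = 0 °C.
Heat left for melting: 11088 − 4098.1 = 6989.9 J
Mass melted = 6989.9 / 329.0 = 21.25 g
Ice remaining = 144.4 − 21.25 = 123.15 g

m_ice remaining = 123 g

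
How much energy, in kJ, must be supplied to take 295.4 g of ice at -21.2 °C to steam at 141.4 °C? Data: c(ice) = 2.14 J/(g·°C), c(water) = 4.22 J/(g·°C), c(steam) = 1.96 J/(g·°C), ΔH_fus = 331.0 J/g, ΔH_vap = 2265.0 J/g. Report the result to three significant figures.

q1 (heat ice -21.2→0.0 °C): 295.4 × 2.14 × 21.2 = 13402 J
q2 (melt at 0 °C): 295.4 × 331.0 = 97777 J
q3 (heat water 0.0→100.0 °C): 295.4 × 4.22 × 100.0 = 124659 J
q4 (vaporize at 100 °C): 295.4 × 2265.0 = 669081 J
q5 (heat steam 100.0→141.4 °C): 295.4 × 1.96 × 41.4 = 23970 J
Total: 13402 + 97777 + 124659 + 669081 + 23970 = 928889 J = 929 kJ

q = 929 kJ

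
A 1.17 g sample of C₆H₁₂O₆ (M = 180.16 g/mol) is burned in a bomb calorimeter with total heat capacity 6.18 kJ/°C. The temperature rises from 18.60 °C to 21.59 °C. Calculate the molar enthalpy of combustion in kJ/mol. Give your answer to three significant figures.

ΔT = 21.59 − 18.60 = 2.99 °C
q_cal = C_cal × ΔT = 6.18 × 2.99 = 18.4782 kJ
n = 1.17 / 180.16 = 0.006494 mol
q_rxn = −q_cal = -18.4782 kJ
ΔH = -18.4782 / 0.006494 = -2845 kJ/mol

ΔH = -2850 kJ/mol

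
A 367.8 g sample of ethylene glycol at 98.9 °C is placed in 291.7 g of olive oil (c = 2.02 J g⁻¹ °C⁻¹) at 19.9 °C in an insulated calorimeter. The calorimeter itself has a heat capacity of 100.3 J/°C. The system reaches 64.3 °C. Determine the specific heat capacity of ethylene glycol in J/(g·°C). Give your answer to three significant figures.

q_gained = (291.7 × 2.02 + 100.3) × (64.3 − 19.9) = 30620 J
q_lost = 367.8 × c × (98.9 − 64.3) = 12725.88 c
Set equal: c = 30620 / 12725.88 = 2.41 J/(g·°C)

c = 2.41 J/(g·°C)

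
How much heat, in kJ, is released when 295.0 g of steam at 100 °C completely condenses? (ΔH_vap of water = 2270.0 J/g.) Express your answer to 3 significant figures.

q = m × ΔH_vap = 295.0 × 2270.0 = 669700 J = 670 kJ

q = 670 kJ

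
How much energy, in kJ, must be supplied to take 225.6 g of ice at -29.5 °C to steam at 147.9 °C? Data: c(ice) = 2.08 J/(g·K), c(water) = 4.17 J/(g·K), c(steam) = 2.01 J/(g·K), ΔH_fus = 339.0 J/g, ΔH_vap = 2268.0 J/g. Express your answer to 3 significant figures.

q = 718 kJ

q1 (heat ice -29.5→0.0 °C): 225.6 × 2.08 × 29.5 = 13843 J
q2 (melt at 0 °C): 225.6 × 339.0 = 76478 J
q3 (heat water 0.0→100.0 °C): 225.6 × 4.17 × 100.0 = 94075 J
q4 (vaporize at 100 °C): 225.6 × 2268.0 = 511661 J
q5 (heat steam 100.0→147.9 °C): 225.6 × 2.01 × 47.9 = 21721 J
Total: 13843 + 76478 + 94075 + 511661 + 21721 = 717778 J = 718 kJ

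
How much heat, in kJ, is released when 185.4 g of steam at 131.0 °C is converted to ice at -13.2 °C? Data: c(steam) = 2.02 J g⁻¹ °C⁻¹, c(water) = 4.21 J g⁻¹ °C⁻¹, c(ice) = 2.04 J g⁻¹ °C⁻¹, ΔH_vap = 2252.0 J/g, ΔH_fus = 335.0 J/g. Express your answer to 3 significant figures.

q1 (cool steam 131.0→100 °C): 185.4 × 2.02 × 31.0 = 11610 J
q2 (condense at 100 °C): 185.4 × 2252.0 = 417521 J
q3 (cool water 100→0 °C): 185.4 × 4.21 × 100.0 = 78053 J
q4 (freeze at 0 °C): 185.4 × 335.0 = 62109 J
q5 (cool ice 0→-13.2 °C): 185.4 × 2.04 × 13.2 = 4992 J
Total: 11610 + 417521 + 78053 + 62109 + 4992 = 574285 J = 574 kJ

q = 574 kJ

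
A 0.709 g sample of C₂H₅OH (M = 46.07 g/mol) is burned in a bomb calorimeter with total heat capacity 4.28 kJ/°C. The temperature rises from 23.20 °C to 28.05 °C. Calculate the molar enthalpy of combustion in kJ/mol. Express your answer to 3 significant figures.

ΔH = -1350 kJ/mol

ΔT = 28.05 − 23.20 = 4.85 °C
q_cal = C_cal × ΔT = 4.28 × 4.85 = 20.758 kJ
n = 0.709 / 46.07 = 0.01539 mol
q_rxn = −q_cal = -20.758 kJ
ΔH = -20.758 / 0.01539 = -1349 kJ/mol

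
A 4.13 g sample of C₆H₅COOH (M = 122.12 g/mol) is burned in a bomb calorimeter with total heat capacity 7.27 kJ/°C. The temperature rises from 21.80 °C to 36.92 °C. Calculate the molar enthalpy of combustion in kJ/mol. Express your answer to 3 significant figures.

ΔH = -3250 kJ/mol

ΔT = 36.92 − 21.80 = 15.12 °C
q_cal = C_cal × ΔT = 7.27 × 15.12 = 109.9224 kJ
n = 4.13 / 122.12 = 0.03382 mol
q_rxn = −q_cal = -109.9224 kJ
ΔH = -109.9224 / 0.03382 = -3250 kJ/mol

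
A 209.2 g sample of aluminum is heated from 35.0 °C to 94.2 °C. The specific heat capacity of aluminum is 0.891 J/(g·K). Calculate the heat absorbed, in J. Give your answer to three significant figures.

q = 11000 J

q = m c ΔT = 209.2 × 0.891 × (94.2 − 35.0)
q = 209.2 × 0.891 × 59.2 = 11030 J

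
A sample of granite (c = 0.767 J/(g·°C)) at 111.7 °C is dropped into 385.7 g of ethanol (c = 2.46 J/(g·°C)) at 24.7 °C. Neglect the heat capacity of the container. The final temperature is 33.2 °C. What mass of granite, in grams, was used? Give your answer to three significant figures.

q_gained = (385.7 × 2.46) × (33.2 − 24.7) = 8065 J
q_lost = m × 0.767 × (111.7 − 33.2) = 60.2095 m
m = 8065 / 60.2095 = 134 g

m = 134 g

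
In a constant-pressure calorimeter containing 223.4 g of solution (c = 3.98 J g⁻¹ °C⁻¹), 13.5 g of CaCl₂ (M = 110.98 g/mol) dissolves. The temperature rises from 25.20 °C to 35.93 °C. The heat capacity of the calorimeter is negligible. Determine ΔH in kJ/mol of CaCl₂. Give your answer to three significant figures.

ΔH = -78.4 kJ/mol

|ΔT| = |35.93 − 25.20| = 10.73 °C
|q_surr| = (223.4 × 3.98) × 10.73 = 889.132 × 10.73 = 9540.4 J
n(CaCl₂) = 13.5 / 110.98 = 0.12164 mol
Temperature rose, so q_rxn = −|q_surr| = -9.5404 kJ
ΔH = q_rxn / n = -78.43 kJ/mol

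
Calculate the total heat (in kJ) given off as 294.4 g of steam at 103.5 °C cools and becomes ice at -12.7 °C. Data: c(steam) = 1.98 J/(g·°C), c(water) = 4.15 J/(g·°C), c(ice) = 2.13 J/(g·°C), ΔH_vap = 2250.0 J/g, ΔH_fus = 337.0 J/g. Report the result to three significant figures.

q1 (cool steam 103.5→100 °C): 294.4 × 1.98 × 3.5 = 2040 J
q2 (condense at 100 °C): 294.4 × 2250.0 = 662400 J
q3 (cool water 100→0 °C): 294.4 × 4.15 × 100.0 = 122176 J
q4 (freeze at 0 °C): 294.4 × 337.0 = 99213 J
q5 (cool ice 0→-12.7 °C): 294.4 × 2.13 × 12.7 = 7964 J
Total: 2040 + 662400 + 122176 + 99213 + 7964 = 893793 J = 894 kJ

q = 894 kJ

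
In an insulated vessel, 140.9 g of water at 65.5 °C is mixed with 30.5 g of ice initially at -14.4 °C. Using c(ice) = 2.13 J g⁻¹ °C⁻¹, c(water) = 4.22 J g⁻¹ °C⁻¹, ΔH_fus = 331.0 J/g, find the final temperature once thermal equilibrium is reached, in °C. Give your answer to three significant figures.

Heat to bring ice to 0 °C and melt it: q₁ = 30.5×2.13×14.4 + 30.5×331.0 = 11031 J
Heat the water can supply cooling to 0 °C: 140.9×4.22×65.5 = 38946.2 J > q₁, so all ice melts.
Energy balance: 140.9×4.22×(65.5 − T) = 11031 + 30.5×4.22×(T − 0)
594.598(65.5 − T) = 11031 + 128.71 T
38946.2 − 11031 = 723.308 T
T = 27915.2 / 723.308 = 38.59 °C

T_f = 38.6 °C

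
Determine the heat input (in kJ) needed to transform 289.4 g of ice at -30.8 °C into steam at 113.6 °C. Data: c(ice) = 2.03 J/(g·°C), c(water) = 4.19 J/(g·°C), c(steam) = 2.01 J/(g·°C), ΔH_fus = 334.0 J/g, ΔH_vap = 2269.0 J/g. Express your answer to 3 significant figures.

q = 901 kJ

q1 (heat ice -30.8→0.0 °C): 289.4 × 2.03 × 30.8 = 18094 J
q2 (melt at 0 °C): 289.4 × 334.0 = 96660 J
q3 (heat water 0.0→100.0 °C): 289.4 × 4.19 × 100.0 = 121259 J
q4 (vaporize at 100 °C): 289.4 × 2269.0 = 656649 J
q5 (heat steam 100.0→113.6 °C): 289.4 × 2.01 × 13.6 = 7911 J
Total: 18094 + 96660 + 121259 + 656649 + 7911 = 900573 J = 901 kJ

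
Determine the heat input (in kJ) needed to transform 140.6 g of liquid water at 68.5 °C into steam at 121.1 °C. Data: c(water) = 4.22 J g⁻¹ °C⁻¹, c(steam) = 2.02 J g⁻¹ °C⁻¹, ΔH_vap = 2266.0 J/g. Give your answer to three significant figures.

q1 (heat water 68.5→100.0 °C): 140.6 × 4.22 × 31.5 = 18690 J
q2 (vaporize at 100 °C): 140.6 × 2266.0 = 318600 J
q3 (heat steam 100.0→121.1 °C): 140.6 × 2.02 × 21.1 = 5993 J
Total: 18690 + 318600 + 5993 = 343283 J = 343 kJ

q = 343 kJ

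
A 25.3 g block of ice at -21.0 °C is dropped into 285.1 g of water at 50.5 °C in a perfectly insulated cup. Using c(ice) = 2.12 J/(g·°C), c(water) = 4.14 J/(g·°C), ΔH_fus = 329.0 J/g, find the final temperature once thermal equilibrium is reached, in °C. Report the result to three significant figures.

Heat to bring ice to 0 °C and melt it: q₁ = 25.3×2.12×21.0 + 25.3×329.0 = 9450.1 J
Heat the water can supply cooling to 0 °C: 285.1×4.14×50.5 = 59605.9 J > q₁, so all ice melts.
Energy balance: 285.1×4.14×(50.5 − T) = 9450.1 + 25.3×4.14×(T − 0)
1180.314(50.5 − T) = 9450.1 + 104.742 T
59605.9 − 9450.1 = 1285.056 T
T = 50155.8 / 1285.056 = 39.03 °C

T_f = 39.0 °C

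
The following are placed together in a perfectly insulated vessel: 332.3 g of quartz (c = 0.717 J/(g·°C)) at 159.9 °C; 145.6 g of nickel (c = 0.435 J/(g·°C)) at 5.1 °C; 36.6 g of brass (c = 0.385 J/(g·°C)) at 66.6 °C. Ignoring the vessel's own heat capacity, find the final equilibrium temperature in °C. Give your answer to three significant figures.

Σ mᵢcᵢ(T − Tᵢ) = 0  ⇒  T = Σ mᵢcᵢTᵢ / Σ mᵢcᵢ
Σ mᵢcᵢ = 332.3×0.717 + 145.6×0.435 + 36.6×0.385 = 315.6861
Σ mᵢcᵢTᵢ = 238.2591×159.9 + 63.336×5.1 + 14.091×66.6 = 39359
T = 39359 / 315.6861 = 124.7 °C

T_f = 125 °C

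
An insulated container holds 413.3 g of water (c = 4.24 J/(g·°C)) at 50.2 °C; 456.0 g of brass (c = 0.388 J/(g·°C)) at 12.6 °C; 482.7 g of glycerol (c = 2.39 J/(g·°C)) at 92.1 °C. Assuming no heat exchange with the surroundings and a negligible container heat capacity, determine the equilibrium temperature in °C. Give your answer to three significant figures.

T_f = 63.7 °C

Σ mᵢcᵢ(T − Tᵢ) = 0  ⇒  T = Σ mᵢcᵢTᵢ / Σ mᵢcᵢ
Σ mᵢcᵢ = 413.3×4.24 + 456.0×0.388 + 482.7×2.39 = 3082.973
Σ mᵢcᵢTᵢ = 1752.392×50.2 + 176.928×12.6 + 1153.653×92.1 = 196450
T = 196450 / 3082.973 = 63.72 °C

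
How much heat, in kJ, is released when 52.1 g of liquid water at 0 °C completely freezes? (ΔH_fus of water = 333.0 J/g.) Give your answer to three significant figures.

q = m × ΔH_fus = 52.1 × 333.0 = 17349 J = 17.3 kJ

q = 17.3 kJ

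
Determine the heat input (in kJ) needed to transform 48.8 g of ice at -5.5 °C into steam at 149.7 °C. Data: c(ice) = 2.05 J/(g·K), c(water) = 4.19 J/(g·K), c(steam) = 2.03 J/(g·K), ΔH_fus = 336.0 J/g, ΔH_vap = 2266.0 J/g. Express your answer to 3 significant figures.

q = 153 kJ

q1 (heat ice -5.5→0.0 °C): 48.8 × 2.05 × 5.5 = 550 J
q2 (melt at 0 °C): 48.8 × 336.0 = 16397 J
q3 (heat water 0.0→100.0 °C): 48.8 × 4.19 × 100.0 = 20447 J
q4 (vaporize at 100 °C): 48.8 × 2266.0 = 110581 J
q5 (heat steam 100.0→149.7 °C): 48.8 × 2.03 × 49.7 = 4923 J
Total: 550 + 16397 + 20447 + 110581 + 4923 = 152898 J = 153 kJ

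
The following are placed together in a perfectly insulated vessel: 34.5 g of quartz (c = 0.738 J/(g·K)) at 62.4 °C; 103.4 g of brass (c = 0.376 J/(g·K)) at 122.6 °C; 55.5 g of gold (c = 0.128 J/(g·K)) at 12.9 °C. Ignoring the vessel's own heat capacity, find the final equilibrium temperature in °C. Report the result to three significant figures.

Σ mᵢcᵢ(T − Tᵢ) = 0  ⇒  T = Σ mᵢcᵢTᵢ / Σ mᵢcᵢ
Σ mᵢcᵢ = 34.5×0.738 + 103.4×0.376 + 55.5×0.128 = 71.4434
Σ mᵢcᵢTᵢ = 25.461×62.4 + 38.8784×122.6 + 7.104×12.9 = 6446.9
T = 6446.9 / 71.4434 = 90.24 °C

T_f = 90.2 °C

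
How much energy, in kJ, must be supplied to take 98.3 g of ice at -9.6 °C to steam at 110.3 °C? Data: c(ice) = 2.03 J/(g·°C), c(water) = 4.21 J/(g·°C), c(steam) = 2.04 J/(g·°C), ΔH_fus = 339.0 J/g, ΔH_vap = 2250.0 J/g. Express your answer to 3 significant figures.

q = 300 kJ

q1 (heat ice -9.6→0.0 °C): 98.3 × 2.03 × 9.6 = 1916 J
q2 (melt at 0 °C): 98.3 × 339.0 = 33324 J
q3 (heat water 0.0→100.0 °C): 98.3 × 4.21 × 100.0 = 41384 J
q4 (vaporize at 100 °C): 98.3 × 2250.0 = 221175 J
q5 (heat steam 100.0→110.3 °C): 98.3 × 2.04 × 10.3 = 2065 J
Total: 1916 + 33324 + 41384 + 221175 + 2065 = 299864 J = 300 kJ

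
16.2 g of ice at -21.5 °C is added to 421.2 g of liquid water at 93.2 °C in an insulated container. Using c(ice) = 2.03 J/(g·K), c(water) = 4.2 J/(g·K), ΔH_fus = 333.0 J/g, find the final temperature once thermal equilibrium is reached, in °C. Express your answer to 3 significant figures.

T_f = 86.4 °C

Heat to bring ice to 0 °C and melt it: q₁ = 16.2×2.03×21.5 + 16.2×333.0 = 6101.6 J
Heat the water can supply cooling to 0 °C: 421.2×4.2×93.2 = 164875 J > q₁, so all ice melts.
Energy balance: 421.2×4.2×(93.2 − T) = 6101.6 + 16.2×4.2×(T − 0)
1769.04(93.2 − T) = 6101.6 + 68.04 T
164875 − 6101.6 = 1837.08 T
T = 158773.4 / 1837.08 = 86.43 °C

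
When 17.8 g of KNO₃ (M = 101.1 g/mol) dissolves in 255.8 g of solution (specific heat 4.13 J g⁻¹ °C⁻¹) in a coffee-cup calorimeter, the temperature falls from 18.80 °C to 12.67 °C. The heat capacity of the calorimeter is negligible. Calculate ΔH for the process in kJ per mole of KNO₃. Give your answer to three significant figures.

ΔH = 36.8 kJ/mol

|ΔT| = |12.67 − 18.80| = 6.13 °C
|q_surr| = (255.8 × 4.13) × 6.13 = 1056.454 × 6.13 = 6476 J
n(KNO₃) = 17.8 / 101.1 = 0.1761 mol
Temperature fell, so q_rxn = +|q_surr| = 6.476 kJ
ΔH = q_rxn / n = 36.77 kJ/mol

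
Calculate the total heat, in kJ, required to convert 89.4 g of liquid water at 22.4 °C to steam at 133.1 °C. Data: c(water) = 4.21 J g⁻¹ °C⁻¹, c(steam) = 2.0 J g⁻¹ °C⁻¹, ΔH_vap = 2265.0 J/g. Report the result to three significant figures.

q = 238 kJ

q1 (heat water 22.4→100.0 °C): 89.4 × 4.21 × 77.6 = 29207 J
q2 (vaporize at 100 °C): 89.4 × 2265.0 = 202491 J
q3 (heat steam 100.0→133.1 °C): 89.4 × 2.0 × 33.1 = 5918 J
Total: 29207 + 202491 + 5918 = 237616 J = 238 kJ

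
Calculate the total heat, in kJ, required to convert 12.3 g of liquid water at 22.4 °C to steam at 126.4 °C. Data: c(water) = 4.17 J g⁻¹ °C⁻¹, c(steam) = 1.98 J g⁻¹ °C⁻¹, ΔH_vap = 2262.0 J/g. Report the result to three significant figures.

q = 32.4 kJ

q1 (heat water 22.4→100.0 °C): 12.3 × 4.17 × 77.6 = 3980 J
q2 (vaporize at 100 °C): 12.3 × 2262.0 = 27823 J
q3 (heat steam 100.0→126.4 °C): 12.3 × 1.98 × 26.4 = 643 J
Total: 3980 + 27823 + 643 = 32446 J = 32.4 kJ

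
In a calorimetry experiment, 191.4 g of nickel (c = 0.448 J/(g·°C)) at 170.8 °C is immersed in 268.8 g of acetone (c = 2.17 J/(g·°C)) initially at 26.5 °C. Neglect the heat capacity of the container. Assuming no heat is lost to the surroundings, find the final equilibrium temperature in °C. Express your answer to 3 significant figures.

T_f = 45.0 °C

Heat lost by nickel = heat gained by acetone.
(191.4)(0.448)(170.8 − T) = (268.8)(2.17)(T − 26.5)
85.7472 (170.8 − T) = 583.296 (T − 26.5)
14646 − 85.7472 T = 583.296 T − 15457
30103 = 669.0432 T
T = 44.99 °C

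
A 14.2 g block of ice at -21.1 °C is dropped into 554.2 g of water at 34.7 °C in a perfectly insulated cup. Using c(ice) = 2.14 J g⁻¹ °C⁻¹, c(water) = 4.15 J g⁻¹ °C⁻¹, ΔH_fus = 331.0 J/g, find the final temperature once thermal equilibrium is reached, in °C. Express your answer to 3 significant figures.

T_f = 31.6 °C

Heat to bring ice to 0 °C and melt it: q₁ = 14.2×2.14×21.1 + 14.2×331.0 = 5341.4 J
Heat the water can supply cooling to 0 °C: 554.2×4.15×34.7 = 79807.6 J > q₁, so all ice melts.
Energy balance: 554.2×4.15×(34.7 − T) = 5341.4 + 14.2×4.15×(T − 0)
2299.93(34.7 − T) = 5341.4 + 58.93 T
79807.6 − 5341.4 = 2358.86 T
T = 74466.2 / 2358.86 = 31.57 °C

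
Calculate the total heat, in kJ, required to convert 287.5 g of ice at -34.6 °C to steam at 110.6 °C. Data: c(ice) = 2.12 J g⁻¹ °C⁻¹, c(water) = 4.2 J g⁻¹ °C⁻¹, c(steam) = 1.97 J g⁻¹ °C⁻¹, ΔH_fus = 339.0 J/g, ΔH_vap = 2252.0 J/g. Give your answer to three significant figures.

q1 (heat ice -34.6→0.0 °C): 287.5 × 2.12 × 34.6 = 21089 J
q2 (melt at 0 °C): 287.5 × 339.0 = 97463 J
q3 (heat water 0.0→100.0 °C): 287.5 × 4.2 × 100.0 = 120750 J
q4 (vaporize at 100 °C): 287.5 × 2252.0 = 647450 J
q5 (heat steam 100.0→110.6 °C): 287.5 × 1.97 × 10.6 = 6004 J
Total: 21089 + 97463 + 120750 + 647450 + 6004 = 892756 J = 893 kJ

q = 893 kJ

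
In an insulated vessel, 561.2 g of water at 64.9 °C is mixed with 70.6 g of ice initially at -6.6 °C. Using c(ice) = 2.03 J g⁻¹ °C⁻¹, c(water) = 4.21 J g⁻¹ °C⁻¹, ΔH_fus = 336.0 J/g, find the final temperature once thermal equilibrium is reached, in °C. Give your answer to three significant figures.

T_f = 48.4 °C

Heat to bring ice to 0 °C and melt it: q₁ = 70.6×2.03×6.6 + 70.6×336.0 = 24667 J
Heat the water can supply cooling to 0 °C: 561.2×4.21×64.9 = 153336 J > q₁, so all ice melts.
Energy balance: 561.2×4.21×(64.9 − T) = 24667 + 70.6×4.21×(T − 0)
2362.652(64.9 − T) = 24667 + 297.226 T
153336 − 24667 = 2659.878 T
T = 128669 / 2659.878 = 48.37 °C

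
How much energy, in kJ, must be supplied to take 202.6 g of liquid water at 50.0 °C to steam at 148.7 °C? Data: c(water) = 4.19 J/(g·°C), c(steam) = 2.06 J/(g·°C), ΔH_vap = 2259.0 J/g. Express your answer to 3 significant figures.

q1 (heat water 50.0→100.0 °C): 202.6 × 4.19 × 50.0 = 42445 J
q2 (vaporize at 100 °C): 202.6 × 2259.0 = 457673 J
q3 (heat steam 100.0→148.7 °C): 202.6 × 2.06 × 48.7 = 20325 J
Total: 42445 + 457673 + 20325 = 520443 J = 520 kJ

q = 520 kJ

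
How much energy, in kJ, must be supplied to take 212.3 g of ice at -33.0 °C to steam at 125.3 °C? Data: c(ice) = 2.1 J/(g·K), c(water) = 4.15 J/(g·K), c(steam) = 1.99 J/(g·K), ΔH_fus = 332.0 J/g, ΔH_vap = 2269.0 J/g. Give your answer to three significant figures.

q = 666 kJ

q1 (heat ice -33.0→0.0 °C): 212.3 × 2.1 × 33.0 = 14712 J
q2 (melt at 0 °C): 212.3 × 332.0 = 70484 J
q3 (heat water 0.0→100.0 °C): 212.3 × 4.15 × 100.0 = 88105 J
q4 (vaporize at 100 °C): 212.3 × 2269.0 = 481709 J
q5 (heat steam 100.0→125.3 °C): 212.3 × 1.99 × 25.3 = 10689 J
Total: 14712 + 70484 + 88105 + 481709 + 10689 = 665699 J = 666 kJ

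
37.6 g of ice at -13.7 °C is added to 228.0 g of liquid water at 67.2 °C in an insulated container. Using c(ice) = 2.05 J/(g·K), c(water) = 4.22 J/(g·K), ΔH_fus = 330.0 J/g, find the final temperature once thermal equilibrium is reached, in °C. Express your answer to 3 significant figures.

Heat to bring ice to 0 °C and melt it: q₁ = 37.6×2.05×13.7 + 37.6×330.0 = 13464 J
Heat the water can supply cooling to 0 °C: 228.0×4.22×67.2 = 64657.2 J > q₁, so all ice melts.
Energy balance: 228.0×4.22×(67.2 − T) = 13464 + 37.6×4.22×(T − 0)
962.16(67.2 − T) = 13464 + 158.672 T
64657.2 − 13464 = 1120.832 T
T = 51193.2 / 1120.832 = 45.67 °C

T_f = 45.7 °C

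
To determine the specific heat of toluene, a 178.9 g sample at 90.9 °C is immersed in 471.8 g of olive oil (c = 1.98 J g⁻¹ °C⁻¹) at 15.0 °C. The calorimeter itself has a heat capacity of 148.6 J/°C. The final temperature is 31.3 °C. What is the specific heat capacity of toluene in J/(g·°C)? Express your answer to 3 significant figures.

q_gained = (471.8 × 1.98 + 148.6) × (31.3 − 15.0) = 17650 J
q_lost = 178.9 × c × (90.9 − 31.3) = 10662.44 c
Set equal: c = 17650 / 10662.44 = 1.66 J/(g·°C)

c = 1.66 J/(g·°C)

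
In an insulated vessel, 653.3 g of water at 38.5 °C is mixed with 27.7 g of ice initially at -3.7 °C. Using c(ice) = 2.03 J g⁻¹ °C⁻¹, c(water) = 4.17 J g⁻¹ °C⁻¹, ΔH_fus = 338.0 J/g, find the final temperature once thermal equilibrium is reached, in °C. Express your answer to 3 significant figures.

Heat to bring ice to 0 °C and melt it: q₁ = 27.7×2.03×3.7 + 27.7×338.0 = 9570.7 J
Heat the water can supply cooling to 0 °C: 653.3×4.17×38.5 = 104884 J > q₁, so all ice melts.
Energy balance: 653.3×4.17×(38.5 − T) = 9570.7 + 27.7×4.17×(T − 0)
2724.261(38.5 − T) = 9570.7 + 115.509 T
104884 − 9570.7 = 2839.770 T
T = 95313.3 / 2839.770 = 33.56 °C

T_f = 33.6 °C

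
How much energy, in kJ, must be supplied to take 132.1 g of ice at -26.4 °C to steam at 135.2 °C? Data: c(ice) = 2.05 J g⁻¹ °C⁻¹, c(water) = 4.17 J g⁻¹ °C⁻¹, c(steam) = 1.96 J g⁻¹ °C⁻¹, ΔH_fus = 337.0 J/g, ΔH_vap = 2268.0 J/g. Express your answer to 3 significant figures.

q1 (heat ice -26.4→0.0 °C): 132.1 × 2.05 × 26.4 = 7149 J
q2 (melt at 0 °C): 132.1 × 337.0 = 44518 J
q3 (heat water 0.0→100.0 °C): 132.1 × 4.17 × 100.0 = 55086 J
q4 (vaporize at 100 °C): 132.1 × 2268.0 = 299603 J
q5 (heat steam 100.0→135.2 °C): 132.1 × 1.96 × 35.2 = 9114 J
Total: 7149 + 44518 + 55086 + 299603 + 9114 = 415470 J = 415 kJ

q = 415 kJ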